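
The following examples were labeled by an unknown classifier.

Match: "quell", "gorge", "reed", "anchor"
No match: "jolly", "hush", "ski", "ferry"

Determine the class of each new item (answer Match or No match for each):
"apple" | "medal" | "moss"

'Match' ⟺ has ≥ 2 vowels.
"apple" → 2 vowels → Match.
"medal" → 2 vowels → Match.
"moss" → 1 vowel → No match.

Match, Match, No match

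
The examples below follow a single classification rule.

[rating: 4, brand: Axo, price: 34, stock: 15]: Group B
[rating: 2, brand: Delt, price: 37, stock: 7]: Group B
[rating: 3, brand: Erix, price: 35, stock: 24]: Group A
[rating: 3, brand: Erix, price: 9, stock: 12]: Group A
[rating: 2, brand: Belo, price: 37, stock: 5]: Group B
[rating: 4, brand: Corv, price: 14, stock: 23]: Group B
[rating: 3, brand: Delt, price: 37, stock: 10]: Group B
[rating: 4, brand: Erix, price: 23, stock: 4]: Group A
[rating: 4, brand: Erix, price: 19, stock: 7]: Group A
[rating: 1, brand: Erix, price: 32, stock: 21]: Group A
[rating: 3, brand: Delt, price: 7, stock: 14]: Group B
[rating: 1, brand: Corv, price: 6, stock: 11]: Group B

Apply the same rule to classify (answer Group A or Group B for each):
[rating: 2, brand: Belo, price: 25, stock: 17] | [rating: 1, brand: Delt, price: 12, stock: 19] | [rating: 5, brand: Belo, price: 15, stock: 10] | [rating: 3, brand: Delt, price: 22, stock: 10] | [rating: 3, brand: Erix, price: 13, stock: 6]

Group B, Group B, Group B, Group B, Group A

The distinguishing property — brand is Erix — holds for all the 'Group A' cases and none of the 'Group B' cases.
[rating: 2, brand: Belo, price: 25, stock: 17]: brand is Belo — does not fit, so Group B.
[rating: 1, brand: Delt, price: 12, stock: 19]: brand is Delt — does not fit, so Group B.
[rating: 5, brand: Belo, price: 15, stock: 10]: brand is Belo — does not fit, so Group B.
[rating: 3, brand: Delt, price: 22, stock: 10]: brand is Delt — does not fit, so Group B.
[rating: 3, brand: Erix, price: 13, stock: 6]: brand is Erix — passes, so Group A.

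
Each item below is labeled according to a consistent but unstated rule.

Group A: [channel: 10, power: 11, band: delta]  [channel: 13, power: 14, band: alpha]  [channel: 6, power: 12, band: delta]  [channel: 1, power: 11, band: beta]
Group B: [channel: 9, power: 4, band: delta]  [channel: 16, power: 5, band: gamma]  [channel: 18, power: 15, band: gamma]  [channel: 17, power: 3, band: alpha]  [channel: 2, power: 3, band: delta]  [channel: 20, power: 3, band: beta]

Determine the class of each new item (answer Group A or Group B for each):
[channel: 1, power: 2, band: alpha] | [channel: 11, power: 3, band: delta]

One predicate separates the groups cleanly: power ≥ 11 AND power ≤ 14.
[channel: 1, power: 2, band: alpha] — power = 2, hence Group B. [channel: 11, power: 3, band: delta] — power = 3, hence Group B.

Group B, Group B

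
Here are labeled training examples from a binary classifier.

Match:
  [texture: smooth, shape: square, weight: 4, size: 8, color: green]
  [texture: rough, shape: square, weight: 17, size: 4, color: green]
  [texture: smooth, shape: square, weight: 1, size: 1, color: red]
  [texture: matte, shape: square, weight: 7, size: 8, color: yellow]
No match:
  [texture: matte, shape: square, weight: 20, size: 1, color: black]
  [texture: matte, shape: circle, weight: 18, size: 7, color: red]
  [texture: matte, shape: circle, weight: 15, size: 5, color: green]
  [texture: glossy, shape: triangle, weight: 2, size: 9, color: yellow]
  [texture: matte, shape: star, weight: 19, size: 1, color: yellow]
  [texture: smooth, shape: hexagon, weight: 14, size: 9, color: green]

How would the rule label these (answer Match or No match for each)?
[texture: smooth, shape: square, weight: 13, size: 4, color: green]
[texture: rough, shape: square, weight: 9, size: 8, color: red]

The rule appears to be: shape is square AND weight ≤ 17.
Match: [texture: smooth, shape: square, weight: 13, size: 4, color: green], since shape is square, weight = 13. Match: [texture: rough, shape: square, weight: 9, size: 8, color: red], since shape is square, weight = 9.

Match, Match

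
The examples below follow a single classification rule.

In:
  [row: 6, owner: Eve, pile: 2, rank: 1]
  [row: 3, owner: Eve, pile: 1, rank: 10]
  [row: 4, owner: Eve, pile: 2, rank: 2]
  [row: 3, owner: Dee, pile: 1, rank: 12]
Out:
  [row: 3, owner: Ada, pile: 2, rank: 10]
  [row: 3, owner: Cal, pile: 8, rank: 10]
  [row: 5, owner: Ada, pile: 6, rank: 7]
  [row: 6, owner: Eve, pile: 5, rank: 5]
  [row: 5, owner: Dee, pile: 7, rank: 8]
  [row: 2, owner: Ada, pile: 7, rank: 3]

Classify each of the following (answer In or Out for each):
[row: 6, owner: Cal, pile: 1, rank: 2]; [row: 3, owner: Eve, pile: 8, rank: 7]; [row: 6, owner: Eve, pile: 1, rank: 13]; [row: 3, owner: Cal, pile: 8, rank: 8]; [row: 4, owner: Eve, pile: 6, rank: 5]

In, Out, In, Out, Out

A rule that fits every label: pile = 1 OR rank ≤ 2 — true of each 'In' example, false of each 'Out' one.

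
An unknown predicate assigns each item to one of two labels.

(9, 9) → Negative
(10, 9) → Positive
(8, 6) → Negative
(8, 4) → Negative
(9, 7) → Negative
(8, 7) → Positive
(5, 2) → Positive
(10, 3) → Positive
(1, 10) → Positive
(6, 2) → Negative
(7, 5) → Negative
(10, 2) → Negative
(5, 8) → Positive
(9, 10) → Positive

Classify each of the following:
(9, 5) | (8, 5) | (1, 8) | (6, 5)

Negative, Positive, Positive, Positive

The common property of the 'Positive' items is: sum is odd. No 'Negative' item has it.
Negative: (9, 5), since 9+5 = 14. Positive: (8, 5), since 8+5 = 13. Positive: (1, 8), since 1+8 = 9. Positive: (6, 5), since 6+5 = 11.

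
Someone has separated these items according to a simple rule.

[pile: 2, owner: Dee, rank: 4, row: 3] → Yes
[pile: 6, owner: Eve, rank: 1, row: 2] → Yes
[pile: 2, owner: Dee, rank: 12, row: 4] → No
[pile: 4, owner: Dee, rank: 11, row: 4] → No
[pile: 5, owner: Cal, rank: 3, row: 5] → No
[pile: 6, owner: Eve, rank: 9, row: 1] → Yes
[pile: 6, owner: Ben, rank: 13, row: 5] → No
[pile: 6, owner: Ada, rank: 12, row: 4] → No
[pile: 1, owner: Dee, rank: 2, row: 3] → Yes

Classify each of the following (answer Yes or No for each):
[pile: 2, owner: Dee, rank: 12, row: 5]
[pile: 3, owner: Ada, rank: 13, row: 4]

All 'Yes' examples share one property — row ≤ 3 — and every 'No' example lacks it.
[pile: 2, owner: Dee, rank: 12, row: 5]: No (row = 5).
[pile: 3, owner: Ada, rank: 13, row: 4]: No (row = 4).

No, No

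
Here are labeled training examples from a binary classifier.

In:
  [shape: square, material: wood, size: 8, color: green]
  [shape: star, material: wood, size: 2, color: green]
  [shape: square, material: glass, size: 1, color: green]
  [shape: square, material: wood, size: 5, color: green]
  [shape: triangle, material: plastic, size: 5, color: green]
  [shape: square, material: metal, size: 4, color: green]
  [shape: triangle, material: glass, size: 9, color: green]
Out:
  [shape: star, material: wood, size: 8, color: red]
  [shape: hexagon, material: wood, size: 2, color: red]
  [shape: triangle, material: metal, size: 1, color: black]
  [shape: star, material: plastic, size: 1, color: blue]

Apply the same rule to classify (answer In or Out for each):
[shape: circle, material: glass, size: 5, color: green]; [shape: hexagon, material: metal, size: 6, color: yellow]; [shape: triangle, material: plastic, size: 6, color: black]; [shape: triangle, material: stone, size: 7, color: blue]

In, Out, Out, Out

The distinguishing property — color is green — holds for all the 'In' cases and none of the 'Out' cases.
[shape: circle, material: glass, size: 5, color: green]: In (color is green).
[shape: hexagon, material: metal, size: 6, color: yellow]: Out (color is yellow).
[shape: triangle, material: plastic, size: 6, color: black]: Out (color is black).
[shape: triangle, material: stone, size: 7, color: blue]: Out (color is blue).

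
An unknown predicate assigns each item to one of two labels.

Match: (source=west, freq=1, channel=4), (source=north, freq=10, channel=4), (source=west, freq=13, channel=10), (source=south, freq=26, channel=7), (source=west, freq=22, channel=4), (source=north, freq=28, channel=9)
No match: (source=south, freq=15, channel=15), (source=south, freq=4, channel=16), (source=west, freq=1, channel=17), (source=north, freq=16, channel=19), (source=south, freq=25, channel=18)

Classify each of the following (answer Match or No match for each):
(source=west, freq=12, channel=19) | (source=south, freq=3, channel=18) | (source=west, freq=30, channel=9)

No match, No match, Match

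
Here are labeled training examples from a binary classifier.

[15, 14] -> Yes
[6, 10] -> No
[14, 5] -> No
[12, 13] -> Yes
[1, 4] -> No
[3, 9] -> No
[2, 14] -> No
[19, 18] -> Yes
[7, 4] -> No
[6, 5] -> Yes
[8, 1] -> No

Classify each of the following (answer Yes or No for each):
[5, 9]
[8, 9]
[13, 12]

No, Yes, Yes

The distinguishing property — |first − second| ≤ 1 — holds for all the 'Yes' cases and none of the 'No' cases.
[5, 9] → |5−9| = 4 → No.
[8, 9] → |8−9| = 1 → Yes.
[13, 12] → |13−12| = 1 → Yes.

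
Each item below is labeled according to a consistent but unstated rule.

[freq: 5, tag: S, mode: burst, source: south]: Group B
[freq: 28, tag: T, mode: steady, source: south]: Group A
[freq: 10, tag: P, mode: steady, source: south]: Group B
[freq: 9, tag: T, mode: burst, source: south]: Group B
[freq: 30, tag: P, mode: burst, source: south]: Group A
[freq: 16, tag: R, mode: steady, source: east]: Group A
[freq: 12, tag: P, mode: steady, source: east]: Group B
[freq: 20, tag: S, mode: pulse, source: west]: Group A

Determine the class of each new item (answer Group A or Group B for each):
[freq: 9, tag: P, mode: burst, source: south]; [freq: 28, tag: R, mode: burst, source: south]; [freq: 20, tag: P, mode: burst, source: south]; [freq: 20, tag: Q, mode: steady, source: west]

Group B, Group A, Group A, Group A

The common property of the 'Group A' items is: freq ≥ 16. No 'Group B' item has it.
[freq: 9, tag: P, mode: burst, source: south]: Group B (freq = 9).
[freq: 28, tag: R, mode: burst, source: south]: Group A (freq = 28).
[freq: 20, tag: P, mode: burst, source: south]: Group A (freq = 20).
[freq: 20, tag: Q, mode: steady, source: west]: Group A (freq = 20).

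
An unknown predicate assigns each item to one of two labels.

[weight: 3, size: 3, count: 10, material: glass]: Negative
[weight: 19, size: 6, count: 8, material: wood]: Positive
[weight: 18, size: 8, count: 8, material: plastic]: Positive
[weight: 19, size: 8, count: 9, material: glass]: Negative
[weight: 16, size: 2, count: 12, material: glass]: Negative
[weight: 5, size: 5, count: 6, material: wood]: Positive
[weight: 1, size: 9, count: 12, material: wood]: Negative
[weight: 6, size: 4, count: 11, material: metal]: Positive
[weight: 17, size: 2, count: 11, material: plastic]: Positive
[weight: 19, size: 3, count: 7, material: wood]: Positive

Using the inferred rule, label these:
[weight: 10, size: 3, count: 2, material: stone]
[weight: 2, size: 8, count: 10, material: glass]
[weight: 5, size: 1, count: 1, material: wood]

Positive, Negative, Positive

Rule: count ≤ 8 OR count = 11. This holds for each 'Positive' example and fails for each 'Negative' one.
[weight: 10, size: 3, count: 2, material: stone]: count = 2, has this property → Positive. [weight: 2, size: 8, count: 10, material: glass]: count = 10, lacks this property → Negative. [weight: 5, size: 1, count: 1, material: wood]: count = 1, has this property → Positive.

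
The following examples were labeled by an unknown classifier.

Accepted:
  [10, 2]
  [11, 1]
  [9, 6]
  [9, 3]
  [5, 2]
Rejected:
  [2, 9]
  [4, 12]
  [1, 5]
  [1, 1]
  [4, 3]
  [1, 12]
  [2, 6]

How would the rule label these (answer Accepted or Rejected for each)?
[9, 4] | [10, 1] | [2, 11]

Accepted, Accepted, Rejected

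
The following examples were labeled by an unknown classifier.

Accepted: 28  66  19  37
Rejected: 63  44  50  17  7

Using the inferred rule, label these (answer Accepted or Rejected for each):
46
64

Accepted, Accepted

The distinguishing property — digit sum ≥ 10 — holds for all the 'Accepted' cases and none of the 'Rejected' cases.
46 → digit sum 4+6 = 10 → Accepted.
64 → digit sum 6+4 = 10 → Accepted.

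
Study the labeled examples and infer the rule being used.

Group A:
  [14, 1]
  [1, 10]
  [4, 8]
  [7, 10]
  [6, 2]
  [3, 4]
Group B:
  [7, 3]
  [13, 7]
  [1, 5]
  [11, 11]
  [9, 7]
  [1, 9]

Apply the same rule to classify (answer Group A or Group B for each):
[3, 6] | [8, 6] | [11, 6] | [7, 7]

Group A, Group A, Group A, Group B

The classifier is using: product is even.
[3, 6] — 3·6 = 18, hence Group A.
[8, 6] — 8·6 = 48, hence Group A.
[11, 6] — 11·6 = 66, hence Group A.
[7, 7] — 7·7 = 49, hence Group B.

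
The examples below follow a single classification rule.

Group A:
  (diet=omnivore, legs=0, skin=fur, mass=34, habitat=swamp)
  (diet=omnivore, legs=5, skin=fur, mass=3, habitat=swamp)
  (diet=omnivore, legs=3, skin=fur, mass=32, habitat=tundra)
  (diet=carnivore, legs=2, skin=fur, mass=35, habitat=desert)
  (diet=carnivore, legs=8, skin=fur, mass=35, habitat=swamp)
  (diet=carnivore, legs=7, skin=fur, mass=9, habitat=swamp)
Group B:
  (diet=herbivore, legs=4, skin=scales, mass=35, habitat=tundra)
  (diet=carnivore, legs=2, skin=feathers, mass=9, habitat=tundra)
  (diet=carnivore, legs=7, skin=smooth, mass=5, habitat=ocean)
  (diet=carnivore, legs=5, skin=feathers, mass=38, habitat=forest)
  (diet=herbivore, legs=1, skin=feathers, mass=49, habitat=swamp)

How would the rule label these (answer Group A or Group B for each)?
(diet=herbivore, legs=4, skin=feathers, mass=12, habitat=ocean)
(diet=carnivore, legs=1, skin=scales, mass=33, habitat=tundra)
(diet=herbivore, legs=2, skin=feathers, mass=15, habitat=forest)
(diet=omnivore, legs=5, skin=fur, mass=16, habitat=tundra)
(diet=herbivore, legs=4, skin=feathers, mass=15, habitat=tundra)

Looking at the examples, the only property every 'Group A' case has and every 'Group B' case lacks is: skin is fur.
(diet=herbivore, legs=4, skin=feathers, mass=12, habitat=ocean): Group B (skin is feathers).
(diet=carnivore, legs=1, skin=scales, mass=33, habitat=tundra): Group B (skin is scales).
(diet=herbivore, legs=2, skin=feathers, mass=15, habitat=forest): Group B (skin is feathers).
(diet=omnivore, legs=5, skin=fur, mass=16, habitat=tundra): Group A (skin is fur).
(diet=herbivore, legs=4, skin=feathers, mass=15, habitat=tundra): Group B (skin is feathers).

Group B, Group B, Group B, Group A, Group B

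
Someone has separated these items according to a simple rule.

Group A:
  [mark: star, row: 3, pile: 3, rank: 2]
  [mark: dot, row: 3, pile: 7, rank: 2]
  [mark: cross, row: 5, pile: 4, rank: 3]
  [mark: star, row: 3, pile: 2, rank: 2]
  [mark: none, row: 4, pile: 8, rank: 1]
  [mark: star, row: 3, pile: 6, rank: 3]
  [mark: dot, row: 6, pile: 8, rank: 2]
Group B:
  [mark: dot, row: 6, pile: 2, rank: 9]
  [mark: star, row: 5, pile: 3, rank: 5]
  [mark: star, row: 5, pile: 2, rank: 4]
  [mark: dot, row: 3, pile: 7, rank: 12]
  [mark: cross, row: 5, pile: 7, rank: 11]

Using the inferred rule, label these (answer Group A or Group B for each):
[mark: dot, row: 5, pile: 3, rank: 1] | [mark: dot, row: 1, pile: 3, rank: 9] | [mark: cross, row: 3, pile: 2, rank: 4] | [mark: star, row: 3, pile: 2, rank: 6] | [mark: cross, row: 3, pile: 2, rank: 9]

Group A, Group B, Group B, Group B, Group B

Every 'Group A' example satisfies: rank ≤ 3. None of the 'Group B' examples do.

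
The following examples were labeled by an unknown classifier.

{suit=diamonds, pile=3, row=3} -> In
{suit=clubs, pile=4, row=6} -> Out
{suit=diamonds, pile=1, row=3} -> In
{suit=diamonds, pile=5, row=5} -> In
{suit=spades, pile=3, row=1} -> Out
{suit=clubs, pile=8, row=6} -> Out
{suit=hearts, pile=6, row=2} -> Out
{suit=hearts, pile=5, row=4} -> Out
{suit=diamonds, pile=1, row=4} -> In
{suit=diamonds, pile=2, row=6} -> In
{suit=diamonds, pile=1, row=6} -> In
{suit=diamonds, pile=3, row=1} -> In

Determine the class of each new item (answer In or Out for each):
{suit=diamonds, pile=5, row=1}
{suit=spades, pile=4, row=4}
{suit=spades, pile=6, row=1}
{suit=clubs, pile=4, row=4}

In, Out, Out, Out

The pattern is that an item is 'In' exactly when: suit is diamonds.
{suit=diamonds, pile=5, row=1}: In (suit is diamonds). {suit=spades, pile=4, row=4}: Out (suit is spades). {suit=spades, pile=6, row=1}: Out (suit is spades). {suit=clubs, pile=4, row=4}: Out (suit is clubs).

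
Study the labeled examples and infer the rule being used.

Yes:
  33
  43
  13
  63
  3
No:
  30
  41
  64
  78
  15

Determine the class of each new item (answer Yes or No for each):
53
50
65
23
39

A rule that fits every label: ends in digit 3 — true of each 'Yes' example, false of each 'No' one.
53: last digit 3, has this property → Yes.
50: last digit 0, fails this test → No.
65: last digit 5, fails this test → No.
23: last digit 3, has this property → Yes.
39: last digit 9, fails this test → No.

Yes, No, No, Yes, No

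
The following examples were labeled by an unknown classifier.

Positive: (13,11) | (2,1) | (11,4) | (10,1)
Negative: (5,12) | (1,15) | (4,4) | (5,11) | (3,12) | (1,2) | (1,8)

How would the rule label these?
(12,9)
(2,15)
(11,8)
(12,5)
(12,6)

Positive, Negative, Positive, Positive, Positive

Checking candidate rules against both groups, what survives is: first > second.
(12,9) → 12 > 9 → Positive. (2,15) → 2 < 15 → Negative. (11,8) → 11 > 8 → Positive. (12,5) → 12 > 5 → Positive. (12,6) → 12 > 6 → Positive.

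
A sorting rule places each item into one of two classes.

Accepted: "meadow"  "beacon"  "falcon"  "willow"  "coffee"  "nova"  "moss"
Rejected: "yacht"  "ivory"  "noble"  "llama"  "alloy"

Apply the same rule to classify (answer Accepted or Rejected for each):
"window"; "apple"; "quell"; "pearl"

The pattern is that an item is 'Accepted' exactly when: even length.
"window": Accepted (length 6). "apple": Rejected (length 5). "quell": Rejected (length 5). "pearl": Rejected (length 5).

Accepted, Rejected, Rejected, Rejected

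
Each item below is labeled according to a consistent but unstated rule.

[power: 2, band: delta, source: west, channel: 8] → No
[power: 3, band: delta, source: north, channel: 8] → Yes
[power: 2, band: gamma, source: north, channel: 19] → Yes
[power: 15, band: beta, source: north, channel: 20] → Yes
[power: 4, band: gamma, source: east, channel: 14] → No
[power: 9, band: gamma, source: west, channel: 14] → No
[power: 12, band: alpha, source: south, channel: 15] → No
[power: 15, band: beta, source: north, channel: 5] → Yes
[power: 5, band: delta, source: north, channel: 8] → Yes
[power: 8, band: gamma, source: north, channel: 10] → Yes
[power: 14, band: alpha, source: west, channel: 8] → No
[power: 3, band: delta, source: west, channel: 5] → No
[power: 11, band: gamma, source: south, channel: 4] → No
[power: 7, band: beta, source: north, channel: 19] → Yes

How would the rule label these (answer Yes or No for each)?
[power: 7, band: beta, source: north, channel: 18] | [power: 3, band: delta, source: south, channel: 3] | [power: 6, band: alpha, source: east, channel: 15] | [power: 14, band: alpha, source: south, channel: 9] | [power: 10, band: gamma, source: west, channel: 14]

The rule appears to be: source is north.
[power: 7, band: beta, source: north, channel: 18]: Yes (source is north). [power: 3, band: delta, source: south, channel: 3]: No (source is south). [power: 6, band: alpha, source: east, channel: 15]: No (source is east). [power: 14, band: alpha, source: south, channel: 9]: No (source is south). [power: 10, band: gamma, source: west, channel: 14]: No (source is west).

Yes, No, No, No, No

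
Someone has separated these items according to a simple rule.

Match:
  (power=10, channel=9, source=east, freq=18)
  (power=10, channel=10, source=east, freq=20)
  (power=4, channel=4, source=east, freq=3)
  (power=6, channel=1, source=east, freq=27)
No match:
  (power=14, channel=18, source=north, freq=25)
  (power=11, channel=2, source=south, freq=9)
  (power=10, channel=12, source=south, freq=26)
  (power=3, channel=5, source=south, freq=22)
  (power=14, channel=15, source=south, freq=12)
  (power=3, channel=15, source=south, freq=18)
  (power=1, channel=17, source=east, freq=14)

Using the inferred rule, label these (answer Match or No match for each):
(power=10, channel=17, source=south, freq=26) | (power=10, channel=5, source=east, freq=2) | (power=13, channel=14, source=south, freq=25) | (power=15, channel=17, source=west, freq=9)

No match, Match, No match, No match

A rule that fits every label: source is east AND power ≥ 3 — true of each 'Match' example, false of each 'No match' one.
(power=10, channel=17, source=south, freq=26) → source is south, power = 10 → No match.
(power=10, channel=5, source=east, freq=2) → source is east, power = 10 → Match.
(power=13, channel=14, source=south, freq=25) → source is south, power = 13 → No match.
(power=15, channel=17, source=west, freq=9) → source is west, power = 15 → No match.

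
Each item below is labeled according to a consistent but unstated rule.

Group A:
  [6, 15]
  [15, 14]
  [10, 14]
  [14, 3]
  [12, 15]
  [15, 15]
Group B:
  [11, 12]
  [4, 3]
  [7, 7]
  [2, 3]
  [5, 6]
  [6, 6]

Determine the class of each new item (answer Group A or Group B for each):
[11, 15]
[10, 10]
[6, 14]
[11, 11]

Group A, Group B, Group A, Group B

The distinguishing property — max ≥ 14 — holds for all the 'Group A' cases and none of the 'Group B' cases.
[11, 15]: max 15 — satisfies this, so Group A. [10, 10]: max 10 — doesn't qualify, so Group B. [6, 14]: max 14 — satisfies this, so Group A. [11, 11]: max 11 — doesn't qualify, so Group B.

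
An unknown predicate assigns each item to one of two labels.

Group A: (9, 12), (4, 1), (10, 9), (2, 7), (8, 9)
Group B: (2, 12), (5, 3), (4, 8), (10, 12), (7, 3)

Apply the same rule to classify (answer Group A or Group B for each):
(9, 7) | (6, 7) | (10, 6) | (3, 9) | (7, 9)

The pattern is that an item is 'Group A' exactly when: sum is odd.
(9, 7): Group B (9+7 = 16). (6, 7): Group A (6+7 = 13). (10, 6): Group B (10+6 = 16). (3, 9): Group B (3+9 = 12). (7, 9): Group B (7+9 = 16).

Group B, Group A, Group B, Group B, Group B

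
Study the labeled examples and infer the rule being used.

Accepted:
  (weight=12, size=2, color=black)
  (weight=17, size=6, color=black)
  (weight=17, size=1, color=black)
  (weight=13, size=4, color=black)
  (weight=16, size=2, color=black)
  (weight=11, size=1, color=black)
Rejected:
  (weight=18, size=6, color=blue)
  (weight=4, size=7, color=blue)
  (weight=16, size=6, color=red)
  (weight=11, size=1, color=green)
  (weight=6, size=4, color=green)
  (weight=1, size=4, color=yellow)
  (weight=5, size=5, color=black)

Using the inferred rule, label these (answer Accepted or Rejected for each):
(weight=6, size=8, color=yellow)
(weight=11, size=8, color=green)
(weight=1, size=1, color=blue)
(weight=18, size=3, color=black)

Rejected, Rejected, Rejected, Accepted

The common property of the 'Accepted' items is: color is black AND weight ≥ 6. No 'Rejected' item has it.
(weight=6, size=8, color=yellow): color is yellow, weight = 6 — does not fit, so Rejected.
(weight=11, size=8, color=green): color is green, weight = 11 — does not fit, so Rejected.
(weight=1, size=1, color=blue): color is blue, weight = 1 — does not fit, so Rejected.
(weight=18, size=3, color=black): color is black, weight = 18 — has this property, so Accepted.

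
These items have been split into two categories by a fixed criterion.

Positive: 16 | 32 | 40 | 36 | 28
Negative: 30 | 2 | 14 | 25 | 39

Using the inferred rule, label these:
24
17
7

Positive, Negative, Negative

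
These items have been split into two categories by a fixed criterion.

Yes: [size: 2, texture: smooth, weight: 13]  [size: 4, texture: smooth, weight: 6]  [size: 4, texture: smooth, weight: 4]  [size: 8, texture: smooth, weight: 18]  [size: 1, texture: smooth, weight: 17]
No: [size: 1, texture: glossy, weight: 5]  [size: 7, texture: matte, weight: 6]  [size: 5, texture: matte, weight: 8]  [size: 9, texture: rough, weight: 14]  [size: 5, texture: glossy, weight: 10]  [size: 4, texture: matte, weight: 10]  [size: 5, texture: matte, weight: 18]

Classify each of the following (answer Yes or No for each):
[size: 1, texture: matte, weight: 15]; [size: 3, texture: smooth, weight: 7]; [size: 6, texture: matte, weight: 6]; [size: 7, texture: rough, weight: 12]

The pattern is that an item is 'Yes' exactly when: texture is smooth.

No, Yes, No, No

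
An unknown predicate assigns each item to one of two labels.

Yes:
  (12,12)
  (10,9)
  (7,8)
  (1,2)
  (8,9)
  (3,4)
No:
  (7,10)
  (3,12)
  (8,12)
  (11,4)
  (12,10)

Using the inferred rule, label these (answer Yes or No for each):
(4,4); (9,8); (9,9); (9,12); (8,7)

Yes, Yes, Yes, No, Yes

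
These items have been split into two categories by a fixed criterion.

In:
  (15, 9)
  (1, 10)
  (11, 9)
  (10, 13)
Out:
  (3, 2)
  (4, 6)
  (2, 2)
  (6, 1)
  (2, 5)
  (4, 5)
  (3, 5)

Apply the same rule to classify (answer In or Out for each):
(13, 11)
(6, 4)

In, Out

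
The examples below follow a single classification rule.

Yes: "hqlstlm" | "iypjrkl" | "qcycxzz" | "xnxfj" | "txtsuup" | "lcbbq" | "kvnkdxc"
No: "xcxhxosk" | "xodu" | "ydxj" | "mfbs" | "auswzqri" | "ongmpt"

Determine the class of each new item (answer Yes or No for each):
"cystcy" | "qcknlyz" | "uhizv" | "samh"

No, Yes, Yes, No

'Yes' ⟺ odd length.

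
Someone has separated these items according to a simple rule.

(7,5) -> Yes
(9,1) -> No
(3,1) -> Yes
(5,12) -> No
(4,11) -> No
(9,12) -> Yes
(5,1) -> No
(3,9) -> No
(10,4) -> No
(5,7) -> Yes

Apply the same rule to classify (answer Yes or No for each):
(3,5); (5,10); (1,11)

'Yes' ⟺ |first − second| ≤ 3.
(3,5) — |3−5| = 2, hence Yes.
(5,10) — |5−10| = 5, hence No.
(1,11) — |1−11| = 10, hence No.

Yes, No, No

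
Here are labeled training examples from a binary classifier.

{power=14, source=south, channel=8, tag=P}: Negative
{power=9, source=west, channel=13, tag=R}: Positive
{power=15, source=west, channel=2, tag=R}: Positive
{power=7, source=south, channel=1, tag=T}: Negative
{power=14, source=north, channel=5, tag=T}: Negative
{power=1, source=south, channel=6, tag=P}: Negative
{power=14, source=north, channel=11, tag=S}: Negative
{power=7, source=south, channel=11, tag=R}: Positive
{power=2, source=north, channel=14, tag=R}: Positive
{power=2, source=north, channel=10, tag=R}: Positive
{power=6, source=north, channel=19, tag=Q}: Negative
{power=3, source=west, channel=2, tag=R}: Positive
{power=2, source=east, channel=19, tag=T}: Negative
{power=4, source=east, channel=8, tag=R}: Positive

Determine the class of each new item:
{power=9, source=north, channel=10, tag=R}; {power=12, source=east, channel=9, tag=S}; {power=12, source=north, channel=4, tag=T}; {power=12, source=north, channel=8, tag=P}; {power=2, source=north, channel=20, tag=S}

The rule appears to be: tag is R.
{power=9, source=north, channel=10, tag=R}: Positive (tag is R). {power=12, source=east, channel=9, tag=S}: Negative (tag is S). {power=12, source=north, channel=4, tag=T}: Negative (tag is T). {power=12, source=north, channel=8, tag=P}: Negative (tag is P). {power=2, source=north, channel=20, tag=S}: Negative (tag is S).

Positive, Negative, Negative, Negative, Negative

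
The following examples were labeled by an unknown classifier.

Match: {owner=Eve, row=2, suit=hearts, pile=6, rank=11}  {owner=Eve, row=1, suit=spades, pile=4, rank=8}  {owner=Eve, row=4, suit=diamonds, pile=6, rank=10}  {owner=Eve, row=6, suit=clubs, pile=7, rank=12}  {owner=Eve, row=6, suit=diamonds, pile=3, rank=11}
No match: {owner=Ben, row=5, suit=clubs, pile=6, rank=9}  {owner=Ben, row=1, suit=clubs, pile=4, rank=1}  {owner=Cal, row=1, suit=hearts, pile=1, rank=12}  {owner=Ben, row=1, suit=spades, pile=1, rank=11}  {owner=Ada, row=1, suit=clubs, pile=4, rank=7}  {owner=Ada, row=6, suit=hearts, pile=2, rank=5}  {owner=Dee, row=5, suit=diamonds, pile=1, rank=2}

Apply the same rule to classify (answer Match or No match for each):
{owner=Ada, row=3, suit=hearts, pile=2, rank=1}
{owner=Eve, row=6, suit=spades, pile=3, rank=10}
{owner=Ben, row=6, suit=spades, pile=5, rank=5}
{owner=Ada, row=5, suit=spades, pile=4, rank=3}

The distinguishing property — owner is Eve — holds for all the 'Match' cases and none of the 'No match' cases.
{owner=Ada, row=3, suit=hearts, pile=2, rank=1}: owner is Ada, doesn't match → No match.
{owner=Eve, row=6, suit=spades, pile=3, rank=10}: owner is Eve, matches → Match.
{owner=Ben, row=6, suit=spades, pile=5, rank=5}: owner is Ben, doesn't match → No match.
{owner=Ada, row=5, suit=spades, pile=4, rank=3}: owner is Ada, doesn't match → No match.

No match, Match, No match, No match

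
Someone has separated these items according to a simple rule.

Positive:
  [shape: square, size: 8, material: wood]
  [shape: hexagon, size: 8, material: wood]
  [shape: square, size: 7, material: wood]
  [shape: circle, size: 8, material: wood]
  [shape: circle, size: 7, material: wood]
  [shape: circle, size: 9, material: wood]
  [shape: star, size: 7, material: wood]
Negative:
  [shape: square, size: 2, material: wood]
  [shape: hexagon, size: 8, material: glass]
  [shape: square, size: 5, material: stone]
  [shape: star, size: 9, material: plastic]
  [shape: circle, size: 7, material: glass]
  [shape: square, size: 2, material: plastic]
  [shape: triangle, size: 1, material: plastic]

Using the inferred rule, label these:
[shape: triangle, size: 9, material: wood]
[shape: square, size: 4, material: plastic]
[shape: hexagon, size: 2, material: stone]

Positive, Negative, Negative

The pattern is that an item is 'Positive' exactly when: material is wood AND size ≥ 5.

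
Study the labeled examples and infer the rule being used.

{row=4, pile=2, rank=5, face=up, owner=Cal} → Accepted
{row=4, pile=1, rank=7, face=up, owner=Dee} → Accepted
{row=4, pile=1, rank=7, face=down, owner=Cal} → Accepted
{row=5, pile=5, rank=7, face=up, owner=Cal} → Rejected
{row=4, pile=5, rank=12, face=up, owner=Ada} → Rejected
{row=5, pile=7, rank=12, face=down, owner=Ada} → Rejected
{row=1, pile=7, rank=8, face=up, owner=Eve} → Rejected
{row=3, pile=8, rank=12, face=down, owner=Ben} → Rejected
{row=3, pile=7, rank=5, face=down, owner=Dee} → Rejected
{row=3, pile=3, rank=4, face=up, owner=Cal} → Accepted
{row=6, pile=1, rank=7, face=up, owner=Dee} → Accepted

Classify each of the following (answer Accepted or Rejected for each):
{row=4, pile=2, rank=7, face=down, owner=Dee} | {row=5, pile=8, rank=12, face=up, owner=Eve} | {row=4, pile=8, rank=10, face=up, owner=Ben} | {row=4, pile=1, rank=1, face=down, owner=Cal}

'Accepted' ⟺ pile ≤ 3.
{row=4, pile=2, rank=7, face=down, owner=Dee}: pile = 2, fits → Accepted. {row=5, pile=8, rank=12, face=up, owner=Eve}: pile = 8, doesn't qualify → Rejected. {row=4, pile=8, rank=10, face=up, owner=Ben}: pile = 8, doesn't qualify → Rejected. {row=4, pile=1, rank=1, face=down, owner=Cal}: pile = 1, fits → Accepted.

Accepted, Rejected, Rejected, Accepted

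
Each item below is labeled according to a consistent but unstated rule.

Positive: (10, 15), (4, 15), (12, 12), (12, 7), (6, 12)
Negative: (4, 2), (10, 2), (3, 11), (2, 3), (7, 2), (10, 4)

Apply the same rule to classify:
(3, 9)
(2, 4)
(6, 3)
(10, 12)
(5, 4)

Negative, Negative, Negative, Positive, Negative

The pattern is that an item is 'Positive' exactly when: sum ≥ 18.
(3, 9): 3+9 = 12 — fails this test, so Negative.
(2, 4): 2+4 = 6 — fails this test, so Negative.
(6, 3): 6+3 = 9 — fails this test, so Negative.
(10, 12): 10+12 = 22 — fits, so Positive.
(5, 4): 5+4 = 9 — fails this test, so Negative.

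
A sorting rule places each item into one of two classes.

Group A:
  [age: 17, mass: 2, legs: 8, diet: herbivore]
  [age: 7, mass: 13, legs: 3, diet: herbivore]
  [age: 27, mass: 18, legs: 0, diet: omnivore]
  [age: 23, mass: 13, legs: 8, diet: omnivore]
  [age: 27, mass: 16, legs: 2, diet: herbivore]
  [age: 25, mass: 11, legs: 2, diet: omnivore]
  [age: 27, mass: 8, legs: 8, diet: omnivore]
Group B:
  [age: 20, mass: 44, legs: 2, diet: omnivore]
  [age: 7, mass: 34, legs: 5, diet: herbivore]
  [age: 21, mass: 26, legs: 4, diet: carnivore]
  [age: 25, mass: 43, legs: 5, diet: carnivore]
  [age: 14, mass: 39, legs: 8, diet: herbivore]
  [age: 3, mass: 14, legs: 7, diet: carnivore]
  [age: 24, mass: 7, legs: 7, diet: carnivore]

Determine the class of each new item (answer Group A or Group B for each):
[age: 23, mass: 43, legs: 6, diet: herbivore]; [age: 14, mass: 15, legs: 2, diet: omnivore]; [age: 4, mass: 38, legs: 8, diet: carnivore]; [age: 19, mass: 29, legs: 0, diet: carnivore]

Group B, Group A, Group B, Group B

The simplest hypothesis consistent with all the labels is: legs ≠ 7 AND mass ≤ 18.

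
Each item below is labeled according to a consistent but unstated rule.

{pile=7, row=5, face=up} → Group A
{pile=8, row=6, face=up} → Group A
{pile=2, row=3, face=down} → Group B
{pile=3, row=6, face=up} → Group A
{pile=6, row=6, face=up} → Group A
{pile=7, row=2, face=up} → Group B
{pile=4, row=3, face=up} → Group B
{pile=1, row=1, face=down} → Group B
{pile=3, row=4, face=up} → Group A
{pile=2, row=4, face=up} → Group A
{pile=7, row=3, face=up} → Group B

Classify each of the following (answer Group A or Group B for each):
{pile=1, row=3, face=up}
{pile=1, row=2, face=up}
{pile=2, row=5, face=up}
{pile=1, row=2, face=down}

A rule that fits every label: row ≥ 4 — true of each 'Group A' example, false of each 'Group B' one.
{pile=1, row=3, face=up}: row = 3 — fails the rule, so Group B.
{pile=1, row=2, face=up}: row = 2 — fails the rule, so Group B.
{pile=2, row=5, face=up}: row = 5 — fits, so Group A.
{pile=1, row=2, face=down}: row = 2 — fails the rule, so Group B.

Group B, Group B, Group A, Group B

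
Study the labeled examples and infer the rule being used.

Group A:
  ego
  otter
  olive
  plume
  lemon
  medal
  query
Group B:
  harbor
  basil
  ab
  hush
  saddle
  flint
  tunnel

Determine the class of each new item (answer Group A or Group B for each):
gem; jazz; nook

The simplest hypothesis consistent with all the labels is: odd length AND contains 'e'.

Group A, Group B, Group B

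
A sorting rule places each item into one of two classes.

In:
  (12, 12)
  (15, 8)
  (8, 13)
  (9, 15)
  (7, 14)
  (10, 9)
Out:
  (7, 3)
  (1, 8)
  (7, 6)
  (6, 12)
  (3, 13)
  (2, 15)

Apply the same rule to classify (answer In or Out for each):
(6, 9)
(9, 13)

Out, In

A rule that fits every label: sum ≥ 19 — true of each 'In' example, false of each 'Out' one.
Out: (6, 9), since 6+9 = 15. In: (9, 13), since 9+13 = 22.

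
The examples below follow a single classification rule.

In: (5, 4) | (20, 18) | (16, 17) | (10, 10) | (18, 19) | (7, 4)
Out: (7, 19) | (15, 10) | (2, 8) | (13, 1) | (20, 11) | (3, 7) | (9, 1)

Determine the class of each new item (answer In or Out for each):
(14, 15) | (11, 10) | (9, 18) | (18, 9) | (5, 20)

A rule that fits every label: |first − second| ≤ 3 — true of each 'In' example, false of each 'Out' one.
(14, 15): |14−15| = 1, qualifies → In. (11, 10): |11−10| = 1, qualifies → In. (9, 18): |9−18| = 9, doesn't qualify → Out. (18, 9): |18−9| = 9, doesn't qualify → Out. (5, 20): |5−20| = 15, doesn't qualify → Out.

In, In, Out, Out, Out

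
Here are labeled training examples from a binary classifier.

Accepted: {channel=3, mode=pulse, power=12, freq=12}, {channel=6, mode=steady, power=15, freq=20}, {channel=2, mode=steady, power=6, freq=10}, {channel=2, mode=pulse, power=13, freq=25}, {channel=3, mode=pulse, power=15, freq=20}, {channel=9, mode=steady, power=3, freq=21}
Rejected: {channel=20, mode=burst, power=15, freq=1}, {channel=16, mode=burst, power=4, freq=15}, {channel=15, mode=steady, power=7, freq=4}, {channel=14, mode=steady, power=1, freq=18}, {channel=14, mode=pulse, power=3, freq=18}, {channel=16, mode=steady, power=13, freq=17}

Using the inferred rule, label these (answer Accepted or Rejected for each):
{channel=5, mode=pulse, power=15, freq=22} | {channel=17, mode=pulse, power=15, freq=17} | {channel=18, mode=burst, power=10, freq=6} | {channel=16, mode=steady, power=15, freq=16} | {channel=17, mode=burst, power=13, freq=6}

Accepted, Rejected, Rejected, Rejected, Rejected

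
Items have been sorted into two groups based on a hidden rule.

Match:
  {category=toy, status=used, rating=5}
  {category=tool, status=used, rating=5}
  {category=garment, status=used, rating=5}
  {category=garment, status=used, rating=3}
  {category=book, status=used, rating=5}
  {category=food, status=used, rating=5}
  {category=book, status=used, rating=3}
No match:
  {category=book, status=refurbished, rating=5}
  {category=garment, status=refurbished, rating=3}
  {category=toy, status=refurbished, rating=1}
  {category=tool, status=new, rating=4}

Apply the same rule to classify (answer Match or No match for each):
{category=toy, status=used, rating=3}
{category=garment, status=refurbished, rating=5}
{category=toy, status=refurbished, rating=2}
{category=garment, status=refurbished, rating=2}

Match, No match, No match, No match

The common property of the 'Match' items is: status is used. No 'No match' item has it.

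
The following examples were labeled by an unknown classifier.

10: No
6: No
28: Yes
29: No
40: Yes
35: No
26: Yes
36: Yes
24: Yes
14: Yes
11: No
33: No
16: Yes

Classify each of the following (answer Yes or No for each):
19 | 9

No, No

The common property of the 'Yes' items is: even AND at least 11. No 'No' item has it.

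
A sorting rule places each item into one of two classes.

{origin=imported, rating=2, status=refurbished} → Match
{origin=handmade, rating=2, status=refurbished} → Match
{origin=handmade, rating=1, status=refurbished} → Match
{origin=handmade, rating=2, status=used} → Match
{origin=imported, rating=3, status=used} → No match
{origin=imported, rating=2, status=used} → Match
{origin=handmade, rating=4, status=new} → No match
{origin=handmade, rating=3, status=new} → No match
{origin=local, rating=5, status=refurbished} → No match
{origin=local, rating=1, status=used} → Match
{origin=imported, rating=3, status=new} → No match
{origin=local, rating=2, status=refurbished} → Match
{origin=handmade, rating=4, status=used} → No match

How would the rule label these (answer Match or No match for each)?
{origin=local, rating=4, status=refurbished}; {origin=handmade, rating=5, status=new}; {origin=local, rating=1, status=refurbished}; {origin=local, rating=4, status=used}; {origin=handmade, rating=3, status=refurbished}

No match, No match, Match, No match, No match

The classifier is using: rating ≤ 2.
{origin=local, rating=4, status=refurbished}: rating = 4, does not satisfy this → No match.
{origin=handmade, rating=5, status=new}: rating = 5, does not satisfy this → No match.
{origin=local, rating=1, status=refurbished}: rating = 1, satisfies this → Match.
{origin=local, rating=4, status=used}: rating = 4, does not satisfy this → No match.
{origin=handmade, rating=3, status=refurbished}: rating = 3, does not satisfy this → No match.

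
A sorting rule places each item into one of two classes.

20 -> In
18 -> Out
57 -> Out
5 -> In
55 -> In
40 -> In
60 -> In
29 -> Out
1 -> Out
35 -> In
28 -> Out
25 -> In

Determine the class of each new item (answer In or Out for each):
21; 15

The common property of the 'In' items is: multiple of 5. No 'Out' item has it.

Out, In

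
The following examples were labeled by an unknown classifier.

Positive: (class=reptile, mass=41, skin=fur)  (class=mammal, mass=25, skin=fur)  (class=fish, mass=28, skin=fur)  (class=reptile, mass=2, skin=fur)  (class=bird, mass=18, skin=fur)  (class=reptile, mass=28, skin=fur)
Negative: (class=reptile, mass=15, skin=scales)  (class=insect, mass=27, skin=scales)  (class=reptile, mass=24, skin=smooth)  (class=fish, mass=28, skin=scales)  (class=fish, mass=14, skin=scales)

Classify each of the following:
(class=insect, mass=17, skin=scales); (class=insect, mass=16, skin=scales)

Negative, Negative

The distinguishing property — skin is fur — holds for all the 'Positive' cases and none of the 'Negative' cases.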